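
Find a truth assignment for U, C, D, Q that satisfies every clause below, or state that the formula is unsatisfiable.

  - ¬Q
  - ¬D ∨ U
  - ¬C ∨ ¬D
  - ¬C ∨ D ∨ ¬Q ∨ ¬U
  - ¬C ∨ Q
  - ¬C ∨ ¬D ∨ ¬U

U=F, C=F, D=F, Q=F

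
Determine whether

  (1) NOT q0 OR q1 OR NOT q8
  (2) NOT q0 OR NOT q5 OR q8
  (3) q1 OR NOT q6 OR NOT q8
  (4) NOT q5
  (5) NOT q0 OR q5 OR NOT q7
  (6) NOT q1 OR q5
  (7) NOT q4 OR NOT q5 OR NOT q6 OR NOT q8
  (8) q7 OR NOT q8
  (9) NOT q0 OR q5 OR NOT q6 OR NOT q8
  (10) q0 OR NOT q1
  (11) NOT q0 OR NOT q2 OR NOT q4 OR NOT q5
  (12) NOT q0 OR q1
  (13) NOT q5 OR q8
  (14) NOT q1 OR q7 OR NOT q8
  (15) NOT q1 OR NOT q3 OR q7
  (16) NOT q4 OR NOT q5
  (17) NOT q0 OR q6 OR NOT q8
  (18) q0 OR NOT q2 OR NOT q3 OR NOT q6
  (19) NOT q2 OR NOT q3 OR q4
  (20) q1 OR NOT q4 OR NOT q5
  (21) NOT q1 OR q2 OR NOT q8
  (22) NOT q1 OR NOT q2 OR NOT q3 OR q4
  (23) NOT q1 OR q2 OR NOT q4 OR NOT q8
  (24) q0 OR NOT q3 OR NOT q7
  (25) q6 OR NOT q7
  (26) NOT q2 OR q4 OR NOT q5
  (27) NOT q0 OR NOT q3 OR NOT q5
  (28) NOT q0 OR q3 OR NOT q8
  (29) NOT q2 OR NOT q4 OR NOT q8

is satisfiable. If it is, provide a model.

q0 = False, q1 = False, q2 = False, q3 = False, q4 = True, q5 = False, q6 = True, q7 = True, q8 = False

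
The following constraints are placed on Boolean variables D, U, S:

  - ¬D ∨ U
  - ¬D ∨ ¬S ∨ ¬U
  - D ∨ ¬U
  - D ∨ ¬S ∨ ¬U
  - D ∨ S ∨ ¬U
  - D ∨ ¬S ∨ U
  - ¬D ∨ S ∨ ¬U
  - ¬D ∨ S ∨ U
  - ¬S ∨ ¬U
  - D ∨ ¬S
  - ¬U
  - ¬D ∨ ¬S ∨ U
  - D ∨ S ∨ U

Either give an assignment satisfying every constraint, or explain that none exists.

UNSATISFIABLE

Case U = True:
  Clause (¬U) is falsified — contradiction.
Case U = False:
  (¬D ∨ U) forces D = False.
  (D ∨ ¬S ∨ U) forces S = False.
  Clause (D ∨ S ∨ U) is falsified — contradiction.
Both cases fail, so the formula is unsatisfiable.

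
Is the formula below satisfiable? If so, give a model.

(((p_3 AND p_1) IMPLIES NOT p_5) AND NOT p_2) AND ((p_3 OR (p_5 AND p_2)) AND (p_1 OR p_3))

p_1 = False, p_2 = False, p_3 = True, p_5 = False

  ((p_3 AND p_1) IMPLIES NOT p_5) AND NOT p_2 = True
    (p_3 AND p_1) IMPLIES NOT p_5 = True
      p_3 AND p_1 = False
      NOT p_5 = True
    NOT p_2 = True
  (p_3 OR (p_5 AND p_2)) AND (p_1 OR p_3) = True
    p_3 OR (p_5 AND p_2) = True
      p_5 AND p_2 = False
    p_1 OR p_3 = True
Both conjuncts True, so the formula holds.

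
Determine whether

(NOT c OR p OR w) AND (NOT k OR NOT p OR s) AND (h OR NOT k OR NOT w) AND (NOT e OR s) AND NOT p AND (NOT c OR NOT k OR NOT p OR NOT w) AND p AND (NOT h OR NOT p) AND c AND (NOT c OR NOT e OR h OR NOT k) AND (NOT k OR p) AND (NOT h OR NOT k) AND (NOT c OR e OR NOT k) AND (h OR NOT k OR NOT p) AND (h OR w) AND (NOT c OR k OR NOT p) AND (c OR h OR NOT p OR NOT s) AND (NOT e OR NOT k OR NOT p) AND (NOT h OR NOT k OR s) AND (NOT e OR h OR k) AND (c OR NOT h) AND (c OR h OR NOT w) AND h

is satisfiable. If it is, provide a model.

Unsatisfiable — no assignment works.

Case p = True:
  Clause (NOT p) is falsified — contradiction.
Case p = False:
  Clause (p) is falsified — contradiction.
Both cases fail, so the formula is unsatisfiable.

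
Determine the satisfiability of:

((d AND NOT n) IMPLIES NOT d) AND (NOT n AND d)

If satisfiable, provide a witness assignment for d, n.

Unsatisfiable

Case d = True: the formula simplifies to n AND NOT n.
  n = True: the conjunct NOT n is False.
  n = False: the conjunct n is False.
Case d = False: the conjunct d is False.
Both cases fail — unsatisfiable.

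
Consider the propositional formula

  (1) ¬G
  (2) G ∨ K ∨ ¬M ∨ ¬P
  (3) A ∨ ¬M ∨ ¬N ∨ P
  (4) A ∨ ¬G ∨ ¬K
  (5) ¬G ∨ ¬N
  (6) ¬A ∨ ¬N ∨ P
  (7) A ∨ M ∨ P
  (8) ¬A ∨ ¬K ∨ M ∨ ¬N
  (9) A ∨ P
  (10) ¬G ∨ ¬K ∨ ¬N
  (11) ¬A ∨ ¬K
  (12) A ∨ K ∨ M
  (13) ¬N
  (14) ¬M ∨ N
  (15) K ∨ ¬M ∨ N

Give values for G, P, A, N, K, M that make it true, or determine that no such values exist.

G: False, P: True, A: False, N: False, K: True, M: False

Unit clause (¬G) forces G = False.
Unit clause (¬N) forces N = False.
In (¬M ∨ N) only ¬M is left, so M = False.
Set P = True.
Set A = False.
  then (A ∨ K ∨ M) forces K = True.
All clauses satisfied.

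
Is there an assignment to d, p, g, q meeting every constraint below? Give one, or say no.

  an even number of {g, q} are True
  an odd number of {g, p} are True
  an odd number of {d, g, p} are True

d = False; p = True; g = False; q = False

{g, q}: 0 true → even ✓
{g, p}: 1 true → odd ✓
{d, g, p}: 1 true → odd ✓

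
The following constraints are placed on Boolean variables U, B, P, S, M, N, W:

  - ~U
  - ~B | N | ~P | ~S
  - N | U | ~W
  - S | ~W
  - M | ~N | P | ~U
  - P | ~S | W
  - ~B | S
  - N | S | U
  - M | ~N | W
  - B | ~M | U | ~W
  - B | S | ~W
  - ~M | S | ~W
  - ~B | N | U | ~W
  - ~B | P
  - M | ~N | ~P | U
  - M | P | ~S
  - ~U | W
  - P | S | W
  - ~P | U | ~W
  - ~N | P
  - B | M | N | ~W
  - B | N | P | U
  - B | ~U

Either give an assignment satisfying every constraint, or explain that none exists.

U = False, B = False, P = True, S = True, M = True, N = True, W = False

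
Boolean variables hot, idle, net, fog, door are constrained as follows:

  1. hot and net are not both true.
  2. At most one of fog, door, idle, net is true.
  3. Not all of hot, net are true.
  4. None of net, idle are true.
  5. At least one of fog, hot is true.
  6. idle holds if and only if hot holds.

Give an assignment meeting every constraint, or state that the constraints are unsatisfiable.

hot = False; idle = False; net = False; fog = True; door = False

  (1) hot=F, net=F — not both ✓
  (2) {fog, door, idle, net}: 1 true — at most one ✓
  (3) {hot, net}: 0/2 true — not all ✓
  (4) {net, idle}: 0 true — none ✓
  (5) {fog, hot}: 1 true — at least one ✓
  (6) idle=F, hot=F — same ✓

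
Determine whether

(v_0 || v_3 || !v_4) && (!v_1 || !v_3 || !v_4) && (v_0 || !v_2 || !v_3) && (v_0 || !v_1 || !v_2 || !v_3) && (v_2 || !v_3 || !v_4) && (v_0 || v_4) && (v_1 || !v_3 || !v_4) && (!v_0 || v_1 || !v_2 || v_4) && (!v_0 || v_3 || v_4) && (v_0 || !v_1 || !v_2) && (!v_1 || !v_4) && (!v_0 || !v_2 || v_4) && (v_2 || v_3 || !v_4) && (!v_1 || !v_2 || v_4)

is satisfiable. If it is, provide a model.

v_0: True; v_1: False; v_2: True; v_3: False; v_4: True

Set v_0 = True.
Set v_1 = False.
Set v_2 = True.
  then (!v_0 || v_1 || !v_2 || v_4) forces v_4 = True.
  then (v_1 || !v_3 || !v_4) forces v_3 = False.
All clauses satisfied.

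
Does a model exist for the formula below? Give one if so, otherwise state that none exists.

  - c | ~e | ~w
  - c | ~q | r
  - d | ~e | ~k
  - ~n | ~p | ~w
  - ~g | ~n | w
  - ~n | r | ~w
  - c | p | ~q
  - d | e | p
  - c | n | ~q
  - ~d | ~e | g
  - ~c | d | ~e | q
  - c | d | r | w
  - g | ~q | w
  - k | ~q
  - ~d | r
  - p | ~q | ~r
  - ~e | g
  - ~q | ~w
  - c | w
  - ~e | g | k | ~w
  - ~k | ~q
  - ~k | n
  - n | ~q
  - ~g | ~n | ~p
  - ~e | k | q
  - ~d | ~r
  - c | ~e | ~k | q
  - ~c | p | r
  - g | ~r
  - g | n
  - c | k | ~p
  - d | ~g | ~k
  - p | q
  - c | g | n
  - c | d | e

r = True; w = True; g = True; k = False; c = True; e = False; p = True; q = False; n = False; d = False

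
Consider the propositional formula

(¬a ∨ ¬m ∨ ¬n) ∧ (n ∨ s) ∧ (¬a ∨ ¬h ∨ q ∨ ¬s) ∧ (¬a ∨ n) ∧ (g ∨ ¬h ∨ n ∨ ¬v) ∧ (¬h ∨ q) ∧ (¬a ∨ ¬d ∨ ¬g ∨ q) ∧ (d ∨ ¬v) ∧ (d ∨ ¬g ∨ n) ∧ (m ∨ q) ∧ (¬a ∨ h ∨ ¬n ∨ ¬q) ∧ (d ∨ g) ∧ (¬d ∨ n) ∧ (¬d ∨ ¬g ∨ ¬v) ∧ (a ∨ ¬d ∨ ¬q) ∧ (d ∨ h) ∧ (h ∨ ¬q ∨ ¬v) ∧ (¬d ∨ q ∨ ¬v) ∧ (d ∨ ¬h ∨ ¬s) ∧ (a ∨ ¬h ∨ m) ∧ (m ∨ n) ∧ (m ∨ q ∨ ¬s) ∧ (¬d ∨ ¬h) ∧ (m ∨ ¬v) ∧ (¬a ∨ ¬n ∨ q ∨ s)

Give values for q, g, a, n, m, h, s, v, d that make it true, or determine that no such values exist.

Set q = False.
  then (¬h ∨ q) forces h = False.
  then (m ∨ q) forces m = True.
  then (d ∨ h) forces d = True.
  then (¬d ∨ q ∨ ¬v) forces v = False.
  then (¬d ∨ n) forces n = True.
  then (¬a ∨ ¬m ∨ ¬n) forces a = False.
Set g = False.
Set s = False.
All clauses satisfied.

q=F; g=F; a=F; n=T; m=T; h=F; s=F; v=F; d=T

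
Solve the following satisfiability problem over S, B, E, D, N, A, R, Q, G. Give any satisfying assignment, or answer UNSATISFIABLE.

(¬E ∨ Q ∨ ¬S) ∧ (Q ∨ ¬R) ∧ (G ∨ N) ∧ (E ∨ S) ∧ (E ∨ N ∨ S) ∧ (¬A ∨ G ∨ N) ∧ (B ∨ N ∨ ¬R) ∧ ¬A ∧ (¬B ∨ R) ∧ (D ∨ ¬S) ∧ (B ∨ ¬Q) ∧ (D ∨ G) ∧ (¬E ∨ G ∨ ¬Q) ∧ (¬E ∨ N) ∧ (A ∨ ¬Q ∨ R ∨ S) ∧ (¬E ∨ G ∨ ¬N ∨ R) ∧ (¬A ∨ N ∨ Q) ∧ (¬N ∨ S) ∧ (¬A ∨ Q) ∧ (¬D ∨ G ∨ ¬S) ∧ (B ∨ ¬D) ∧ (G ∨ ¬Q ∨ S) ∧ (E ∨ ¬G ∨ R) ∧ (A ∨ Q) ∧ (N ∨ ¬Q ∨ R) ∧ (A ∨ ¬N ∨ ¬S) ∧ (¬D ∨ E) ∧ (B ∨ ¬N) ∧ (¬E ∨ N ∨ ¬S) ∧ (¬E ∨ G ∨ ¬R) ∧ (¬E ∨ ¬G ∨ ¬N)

Case E = True:
  (¬A) forces A = False.
  (¬E ∨ N) forces N = True.
  (¬N ∨ S) forces S = True.
  Clause (A ∨ ¬N ∨ ¬S) is falsified — contradiction.
Case E = False:
  (E ∨ S) forces S = True.
  (¬A) forces A = False.
  (D ∨ ¬S) forces D = True.
  Clause (¬D ∨ E) is falsified — contradiction.
Both cases fail, so the formula is unsatisfiable.

Unsatisfiable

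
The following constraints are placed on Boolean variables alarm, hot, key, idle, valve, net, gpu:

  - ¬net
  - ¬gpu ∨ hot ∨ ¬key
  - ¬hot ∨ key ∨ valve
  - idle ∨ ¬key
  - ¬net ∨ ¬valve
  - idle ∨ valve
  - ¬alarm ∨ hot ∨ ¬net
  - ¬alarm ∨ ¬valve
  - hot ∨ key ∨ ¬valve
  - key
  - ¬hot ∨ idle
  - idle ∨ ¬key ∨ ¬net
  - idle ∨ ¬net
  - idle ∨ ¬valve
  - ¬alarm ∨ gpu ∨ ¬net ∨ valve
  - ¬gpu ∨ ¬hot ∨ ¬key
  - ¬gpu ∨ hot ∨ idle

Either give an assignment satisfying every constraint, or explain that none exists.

Unit clause (¬net) forces net = False.
Unit clause (key) forces key = True.
In (idle ∨ ¬key) only idle is left, so idle = True.
Set alarm = False.
Set hot = True.
  then (¬gpu ∨ ¬hot ∨ ¬key) forces gpu = False.
Set valve = True.
All clauses satisfied.

alarm = False, hot = True, key = True, idle = True, valve = True, net = False, gpu = False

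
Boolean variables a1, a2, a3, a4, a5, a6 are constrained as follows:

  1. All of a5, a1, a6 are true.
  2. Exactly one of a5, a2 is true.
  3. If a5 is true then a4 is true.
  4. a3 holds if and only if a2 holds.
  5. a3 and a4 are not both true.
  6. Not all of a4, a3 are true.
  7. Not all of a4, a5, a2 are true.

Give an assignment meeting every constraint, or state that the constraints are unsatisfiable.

a1 = True, a2 = False, a3 = False, a4 = True, a5 = True, a6 = True

  (1) {a5, a1, a6}: all 3 true ✓
  (2) {a5, a2}: 1 true — exactly one ✓
  (3) a5=T ⇒ a4: T ✓
  (4) a3=F, a2=F — same ✓
  (5) a3=F, a4=T — not both ✓
  (6) {a4, a3}: 1/2 true — not all ✓
  (7) {a4, a5, a2}: 2/3 true — not all ✓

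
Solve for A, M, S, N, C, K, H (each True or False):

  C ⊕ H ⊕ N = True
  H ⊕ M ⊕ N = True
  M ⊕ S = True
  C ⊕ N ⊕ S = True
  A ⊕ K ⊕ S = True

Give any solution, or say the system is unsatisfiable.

A = True, M = True, S = False, N = False, C = True, K = False, H = False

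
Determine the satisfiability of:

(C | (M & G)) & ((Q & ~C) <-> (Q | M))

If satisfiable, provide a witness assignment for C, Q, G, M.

C = True, Q = False, G = True, M = False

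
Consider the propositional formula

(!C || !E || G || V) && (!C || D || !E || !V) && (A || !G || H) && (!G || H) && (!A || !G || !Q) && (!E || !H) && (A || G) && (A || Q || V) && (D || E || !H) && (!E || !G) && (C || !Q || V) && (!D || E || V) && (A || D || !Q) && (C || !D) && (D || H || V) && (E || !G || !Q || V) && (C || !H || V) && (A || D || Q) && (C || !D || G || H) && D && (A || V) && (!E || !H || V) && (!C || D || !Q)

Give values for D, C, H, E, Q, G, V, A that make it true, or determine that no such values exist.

D = True; C = True; H = False; E = False; Q = True; G = False; V = True; A = True

Unit clause (D) forces D = True.
In (C || !D) only C is left, so C = True.
Set H = False.
  then (!G || H) forces G = False.
  then (A || G) forces A = True.
Set E = False.
  then (!D || E || V) forces V = True.
Set Q = True.
All clauses satisfied.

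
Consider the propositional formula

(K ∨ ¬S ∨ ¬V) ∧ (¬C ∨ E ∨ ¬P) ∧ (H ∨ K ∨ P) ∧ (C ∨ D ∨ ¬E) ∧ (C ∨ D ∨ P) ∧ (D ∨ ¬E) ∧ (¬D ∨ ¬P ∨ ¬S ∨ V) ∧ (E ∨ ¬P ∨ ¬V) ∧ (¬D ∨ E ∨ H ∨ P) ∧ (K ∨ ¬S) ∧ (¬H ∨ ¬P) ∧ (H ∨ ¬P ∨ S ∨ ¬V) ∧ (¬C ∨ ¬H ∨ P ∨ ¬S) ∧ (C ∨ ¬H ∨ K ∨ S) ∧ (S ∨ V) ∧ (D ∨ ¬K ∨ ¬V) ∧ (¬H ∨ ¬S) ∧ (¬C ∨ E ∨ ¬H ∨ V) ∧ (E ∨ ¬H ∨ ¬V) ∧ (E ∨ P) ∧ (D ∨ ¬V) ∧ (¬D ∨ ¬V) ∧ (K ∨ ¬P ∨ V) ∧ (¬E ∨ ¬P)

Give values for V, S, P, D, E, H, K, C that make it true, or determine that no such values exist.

Set V = False.
  then (S ∨ V) forces S = True.
  then (¬H ∨ ¬S) forces H = False.
  then (K ∨ ¬S) forces K = True.
Set P = False.
  then (E ∨ P) forces E = True.
  then (D ∨ ¬E) forces D = True.
Set C = True.
All clauses satisfied.

V=F, S=T, P=F, D=T, E=T, H=F, K=T, C=T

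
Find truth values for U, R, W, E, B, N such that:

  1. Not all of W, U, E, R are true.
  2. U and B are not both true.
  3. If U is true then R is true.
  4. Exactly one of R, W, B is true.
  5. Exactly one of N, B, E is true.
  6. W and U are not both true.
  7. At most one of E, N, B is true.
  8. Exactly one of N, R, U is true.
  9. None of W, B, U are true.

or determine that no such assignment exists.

U=F, R=T, W=F, E=T, B=F, N=F

  (1) {W, U, E, R}: 2/4 true — not all ✓
  (2) U=F, B=F — not both ✓
  (3) U=F ⇒ R: vacuous ✓
  (4) {R, W, B}: 1 true — exactly one ✓
  (5) {N, B, E}: 1 true — exactly one ✓
  (6) W=F, U=F — not both ✓
  (7) {E, N, B}: 1 true — at most one ✓
  (8) {N, R, U}: 1 true — exactly one ✓
  (9) {W, B, U}: 0 true — none ✓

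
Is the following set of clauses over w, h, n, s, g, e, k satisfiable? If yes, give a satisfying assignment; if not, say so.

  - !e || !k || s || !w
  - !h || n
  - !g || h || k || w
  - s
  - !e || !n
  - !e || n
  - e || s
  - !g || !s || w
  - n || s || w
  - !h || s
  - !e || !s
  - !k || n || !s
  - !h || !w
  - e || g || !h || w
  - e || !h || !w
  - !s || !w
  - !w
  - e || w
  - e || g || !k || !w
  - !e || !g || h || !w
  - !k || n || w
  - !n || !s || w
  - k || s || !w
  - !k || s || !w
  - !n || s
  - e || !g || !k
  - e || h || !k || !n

Case s = True:
  (!e || !s) forces e = False.
  (!s || !w) forces w = False.
  Clause (e || w) is falsified — contradiction.
Case s = False:
  Clause (s) is falsified — contradiction.
Both cases fail, so the formula is unsatisfiable.

The formula is unsatisfiable.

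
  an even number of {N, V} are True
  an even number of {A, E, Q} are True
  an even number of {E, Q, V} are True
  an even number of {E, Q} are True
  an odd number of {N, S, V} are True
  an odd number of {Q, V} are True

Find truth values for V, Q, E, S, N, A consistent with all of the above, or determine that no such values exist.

V: False, Q: True, E: True, S: True, N: False, A: False

{N, V}: 0 true → even ✓
{A, E, Q}: 2 true → even ✓
{E, Q, V}: 2 true → even ✓
{E, Q}: 2 true → even ✓
{N, S, V}: 1 true → odd ✓
{Q, V}: 1 true → odd ✓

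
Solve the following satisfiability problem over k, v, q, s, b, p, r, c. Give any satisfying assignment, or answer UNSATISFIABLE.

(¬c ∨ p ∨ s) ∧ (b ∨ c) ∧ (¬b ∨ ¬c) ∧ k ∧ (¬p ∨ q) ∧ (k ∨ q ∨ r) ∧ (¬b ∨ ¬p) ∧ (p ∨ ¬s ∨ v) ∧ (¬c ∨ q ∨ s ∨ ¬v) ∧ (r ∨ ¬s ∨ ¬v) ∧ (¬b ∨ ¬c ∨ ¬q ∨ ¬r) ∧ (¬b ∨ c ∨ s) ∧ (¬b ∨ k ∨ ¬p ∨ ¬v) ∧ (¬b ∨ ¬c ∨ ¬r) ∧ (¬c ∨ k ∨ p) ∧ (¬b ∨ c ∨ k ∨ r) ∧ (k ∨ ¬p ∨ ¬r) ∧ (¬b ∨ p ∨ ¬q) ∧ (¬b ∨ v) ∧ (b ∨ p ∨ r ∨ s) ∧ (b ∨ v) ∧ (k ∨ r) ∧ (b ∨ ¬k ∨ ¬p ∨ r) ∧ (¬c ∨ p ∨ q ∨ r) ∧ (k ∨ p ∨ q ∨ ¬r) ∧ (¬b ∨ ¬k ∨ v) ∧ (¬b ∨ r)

k = True, v = True, q = True, s = False, b = False, p = True, r = True, c = True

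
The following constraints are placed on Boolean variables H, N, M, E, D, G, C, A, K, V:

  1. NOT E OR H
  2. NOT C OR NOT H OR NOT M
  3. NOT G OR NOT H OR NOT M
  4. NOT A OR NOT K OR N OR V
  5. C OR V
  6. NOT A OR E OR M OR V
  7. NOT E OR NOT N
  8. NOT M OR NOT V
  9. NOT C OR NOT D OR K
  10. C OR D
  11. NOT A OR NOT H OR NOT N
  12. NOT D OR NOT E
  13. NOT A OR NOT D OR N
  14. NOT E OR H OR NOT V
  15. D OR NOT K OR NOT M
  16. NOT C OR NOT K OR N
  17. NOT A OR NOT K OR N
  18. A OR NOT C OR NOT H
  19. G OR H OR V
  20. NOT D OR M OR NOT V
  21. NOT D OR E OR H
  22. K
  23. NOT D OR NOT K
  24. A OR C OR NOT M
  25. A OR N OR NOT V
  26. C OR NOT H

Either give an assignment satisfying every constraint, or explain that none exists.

Unit clause (K) forces K = True.
In (NOT D OR NOT K) only NOT D is left, so D = False.
In (C OR D) only C is left, so C = True.
In (D OR NOT K OR NOT M) only NOT M is left, so M = False.
In (NOT C OR NOT K OR N) only N is left, so N = True.
In (NOT E OR NOT N) only NOT E is left, so E = False.
Try H = True:
  (NOT A OR NOT H OR NOT N) forces A = False.
  clause (A OR NOT C OR NOT H) is falsified — backtrack.
So H = False.
Set G = True.
Set A = False.
Set V = False.
All clauses satisfied.

H = False, N = True, M = False, E = False, D = False, G = True, C = True, A = False, K = True, V = False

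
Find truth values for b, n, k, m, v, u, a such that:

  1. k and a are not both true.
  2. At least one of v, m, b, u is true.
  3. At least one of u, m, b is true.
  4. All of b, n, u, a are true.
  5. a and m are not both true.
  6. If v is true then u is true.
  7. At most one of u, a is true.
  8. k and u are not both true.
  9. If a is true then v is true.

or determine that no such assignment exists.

Case b = True:
  (4) forces n = True.
  (4) forces u = True.
  (4) forces a = True.
  Constraint (7) is violated (u=T, a=T) — contradiction.
Case b = False:
  Constraint (4) is violated (b=F) — contradiction.
Both cases fail — unsatisfiable.

Unsatisfiable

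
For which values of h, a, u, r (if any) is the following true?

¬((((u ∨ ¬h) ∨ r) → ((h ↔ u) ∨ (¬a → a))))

h = False, a = False, u = True, r = True

  ¬((((u ∨ ¬h) ∨ r) → ((h ↔ u) ∨ (¬a → a)))) = True
    ((u ∨ ¬h) ∨ r) → ((h ↔ u) ∨ (¬a → a)) = False
      (u ∨ ¬h) ∨ r = True
        u ∨ ¬h = True
          ¬h = True
      (h ↔ u) ∨ (¬a → a) = False
        h ↔ u = False
        ¬a → a = False
          ¬a = True
The formula evaluates to True.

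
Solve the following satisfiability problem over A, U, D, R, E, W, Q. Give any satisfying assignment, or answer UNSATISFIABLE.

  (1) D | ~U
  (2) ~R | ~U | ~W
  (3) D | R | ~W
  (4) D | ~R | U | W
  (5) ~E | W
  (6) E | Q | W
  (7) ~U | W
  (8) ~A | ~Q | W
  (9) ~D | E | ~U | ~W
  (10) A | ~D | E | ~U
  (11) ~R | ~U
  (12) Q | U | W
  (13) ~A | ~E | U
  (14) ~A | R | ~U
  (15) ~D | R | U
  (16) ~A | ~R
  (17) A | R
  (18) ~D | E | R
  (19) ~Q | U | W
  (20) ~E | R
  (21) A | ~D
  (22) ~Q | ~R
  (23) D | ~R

The formula is unsatisfiable.

Case D = True:
  (A | ~D) forces A = True.
  (~A | ~R) forces R = False.
  (~A | R | ~U) forces U = False.
  Clause (~D | R | U) is falsified — contradiction.
Case D = False:
  (D | ~U) forces U = False.
  (D | ~R) forces R = False.
  (D | R | ~W) forces W = False.
  (~E | W) forces E = False.
  (E | Q | W) forces Q = True.
  Clause (~Q | U | W) is falsified — contradiction.
Both cases fail, so the formula is unsatisfiable.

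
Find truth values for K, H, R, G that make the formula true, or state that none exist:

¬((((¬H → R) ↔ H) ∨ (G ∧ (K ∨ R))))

K = True, H = False, R = True, G = False

  ¬((((¬H → R) ↔ H) ∨ (G ∧ (K ∨ R)))) = True
    ((¬H → R) ↔ H) ∨ (G ∧ (K ∨ R)) = False
      (¬H → R) ↔ H = False
        ¬H → R = True
          ¬H = True
      G ∧ (K ∨ R) = False
        K ∨ R = True
The formula evaluates to True.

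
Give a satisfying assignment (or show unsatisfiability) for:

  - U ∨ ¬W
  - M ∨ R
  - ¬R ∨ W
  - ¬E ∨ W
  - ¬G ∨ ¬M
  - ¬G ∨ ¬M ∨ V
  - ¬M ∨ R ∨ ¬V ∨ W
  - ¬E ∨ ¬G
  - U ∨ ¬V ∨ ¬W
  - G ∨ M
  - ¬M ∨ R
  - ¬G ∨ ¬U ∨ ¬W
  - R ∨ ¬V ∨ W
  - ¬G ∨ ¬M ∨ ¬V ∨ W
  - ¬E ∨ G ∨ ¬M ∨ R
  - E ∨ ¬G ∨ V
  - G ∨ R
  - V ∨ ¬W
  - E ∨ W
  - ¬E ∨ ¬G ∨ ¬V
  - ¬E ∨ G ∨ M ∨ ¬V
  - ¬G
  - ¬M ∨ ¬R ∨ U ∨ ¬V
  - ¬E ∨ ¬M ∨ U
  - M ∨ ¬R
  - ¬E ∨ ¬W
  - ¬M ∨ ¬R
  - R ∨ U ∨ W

The formula is unsatisfiable.

Case G = True:
  Clause (¬G) is falsified — contradiction.
Case G = False:
  (G ∨ M) forces M = True.
  (¬M ∨ R) forces R = True.
  Clause (¬M ∨ ¬R) is falsified — contradiction.
Both cases fail, so the formula is unsatisfiable.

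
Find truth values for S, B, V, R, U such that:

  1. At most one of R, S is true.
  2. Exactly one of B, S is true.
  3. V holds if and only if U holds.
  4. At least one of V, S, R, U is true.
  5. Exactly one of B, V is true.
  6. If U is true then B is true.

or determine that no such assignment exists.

S=F, B=T, V=F, R=T, U=F

  (1) {R, S}: 1 true — at most one ✓
  (2) {B, S}: 1 true — exactly one ✓
  (3) V=F, U=F — same ✓
  (4) {V, S, R, U}: 1 true — at least one ✓
  (5) {B, V}: 1 true — exactly one ✓
  (6) U=F ⇒ B: vacuous ✓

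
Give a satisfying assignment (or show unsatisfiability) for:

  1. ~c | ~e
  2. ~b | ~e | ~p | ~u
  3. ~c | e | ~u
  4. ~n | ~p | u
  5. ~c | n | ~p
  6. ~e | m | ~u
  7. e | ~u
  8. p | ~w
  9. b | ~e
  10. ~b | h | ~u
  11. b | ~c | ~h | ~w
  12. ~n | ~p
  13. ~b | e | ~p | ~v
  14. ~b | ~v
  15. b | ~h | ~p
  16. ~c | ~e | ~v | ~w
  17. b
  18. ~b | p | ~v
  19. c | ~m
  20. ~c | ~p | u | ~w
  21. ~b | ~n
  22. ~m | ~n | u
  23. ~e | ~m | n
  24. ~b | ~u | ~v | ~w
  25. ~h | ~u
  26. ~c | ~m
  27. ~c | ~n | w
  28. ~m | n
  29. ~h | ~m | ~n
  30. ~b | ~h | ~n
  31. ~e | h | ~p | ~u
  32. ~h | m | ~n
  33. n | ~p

n = False, c = False, b = True, w = False, m = False, e = True, v = False, u = False, p = False, h = False

Unit clause (b) forces b = True.
In (~b | ~n) only ~n is left, so n = False.
In (~m | n) only ~m is left, so m = False.
In (n | ~p) only ~p is left, so p = False.
In (p | ~w) only ~w is left, so w = False.
In (~b | ~v) only ~v is left, so v = False.
Set c = False.
Set e = True.
  then (~e | m | ~u) forces u = False.
Set h = False.
All clauses satisfied.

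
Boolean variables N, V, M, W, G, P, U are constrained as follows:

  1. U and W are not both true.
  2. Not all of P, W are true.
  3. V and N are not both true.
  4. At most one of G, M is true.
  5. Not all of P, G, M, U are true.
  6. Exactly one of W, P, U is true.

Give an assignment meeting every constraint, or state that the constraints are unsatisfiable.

N = False; V = True; M = False; W = False; G = True; P = True; U = False

  (1) U=F, W=F — not both ✓
  (2) {P, W}: 1/2 true — not all ✓
  (3) V=T, N=F — not both ✓
  (4) {G, M}: 1 true — at most one ✓
  (5) {P, G, M, U}: 2/4 true — not all ✓
  (6) {W, P, U}: 1 true — exactly one ✓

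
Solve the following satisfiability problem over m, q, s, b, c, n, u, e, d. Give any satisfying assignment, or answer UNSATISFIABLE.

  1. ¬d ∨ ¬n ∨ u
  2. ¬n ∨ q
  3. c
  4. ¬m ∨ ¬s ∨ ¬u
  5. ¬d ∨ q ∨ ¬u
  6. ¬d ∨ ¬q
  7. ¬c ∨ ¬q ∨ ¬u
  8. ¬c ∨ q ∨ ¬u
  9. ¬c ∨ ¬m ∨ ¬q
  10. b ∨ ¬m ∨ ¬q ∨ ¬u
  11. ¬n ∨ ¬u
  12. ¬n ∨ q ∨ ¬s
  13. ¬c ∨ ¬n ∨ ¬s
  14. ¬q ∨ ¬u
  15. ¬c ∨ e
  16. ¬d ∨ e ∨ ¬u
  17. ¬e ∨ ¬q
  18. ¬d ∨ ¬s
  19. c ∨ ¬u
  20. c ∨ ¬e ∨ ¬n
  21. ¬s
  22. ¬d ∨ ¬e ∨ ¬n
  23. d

m: False, q: False, s: False, b: True, c: True, n: False, u: False, e: True, d: True

Unit clause (c) forces c = True.
In (¬c ∨ e) only e is left, so e = True.
In (¬e ∨ ¬q) only ¬q is left, so q = False.
Unit clause (¬s) forces s = False.
Unit clause (d) forces d = True.
In (¬n ∨ q) only ¬n is left, so n = False.
In (¬d ∨ q ∨ ¬u) only ¬u is left, so u = False.
Set m = False.
Set b = True.
All clauses satisfied.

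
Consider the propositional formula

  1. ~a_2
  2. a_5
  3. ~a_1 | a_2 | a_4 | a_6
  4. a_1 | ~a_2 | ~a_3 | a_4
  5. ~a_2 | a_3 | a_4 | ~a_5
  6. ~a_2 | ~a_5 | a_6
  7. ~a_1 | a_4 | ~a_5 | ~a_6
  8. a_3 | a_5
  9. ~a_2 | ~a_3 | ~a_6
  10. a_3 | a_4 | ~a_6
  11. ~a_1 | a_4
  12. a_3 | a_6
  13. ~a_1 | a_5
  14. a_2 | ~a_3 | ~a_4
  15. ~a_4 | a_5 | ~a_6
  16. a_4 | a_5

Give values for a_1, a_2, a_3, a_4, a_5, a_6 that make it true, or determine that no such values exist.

Unit clause (~a_2) forces a_2 = False.
Unit clause (a_5) forces a_5 = True.
Set a_1 = False.
Set a_3 = True.
  then (a_2 | ~a_3 | ~a_4) forces a_4 = False.
Set a_6 = False.
All clauses satisfied.

a_1: False; a_2: False; a_3: True; a_4: False; a_5: True; a_6: False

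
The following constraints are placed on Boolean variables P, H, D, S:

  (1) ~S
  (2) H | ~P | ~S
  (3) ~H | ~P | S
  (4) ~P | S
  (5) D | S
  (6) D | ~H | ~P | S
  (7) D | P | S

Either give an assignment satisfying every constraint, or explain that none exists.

Unit clause (~S) forces S = False.
In (~P | S) only ~P is left, so P = False.
In (D | S) only D is left, so D = True.
Set H = True.
Check each clause:
  (~S): ~S holds.
  (H | ~P | ~S): H holds.
  (~H | ~P | S): ~P holds.
  (~P | S): ~P holds.
  (D | S): D holds.
  (D | ~H | ~P | S): D holds.
  (D | P | S): D holds.
All clauses satisfied.

P = False; H = True; D = True; S = False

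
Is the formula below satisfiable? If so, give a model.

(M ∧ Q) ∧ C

M: True, Q: True, C: True

  M ∧ Q = True
Both conjuncts True, so the formula holds.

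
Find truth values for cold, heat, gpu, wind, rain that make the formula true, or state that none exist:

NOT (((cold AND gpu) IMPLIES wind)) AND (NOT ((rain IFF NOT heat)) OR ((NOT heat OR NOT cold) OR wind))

cold = True, heat = True, gpu = True, wind = False, rain = True

  NOT (((cold AND gpu) IMPLIES wind)) = True
    (cold AND gpu) IMPLIES wind = False
      cold AND gpu = True
  NOT ((rain IFF NOT heat)) OR ((NOT heat OR NOT cold) OR wind) = True
    NOT ((rain IFF NOT heat)) = True
      rain IFF NOT heat = False
        NOT heat = False
    (NOT heat OR NOT cold) OR wind = False
      NOT heat OR NOT cold = False
        NOT heat = False
        NOT cold = False
Both conjuncts True, so the formula holds.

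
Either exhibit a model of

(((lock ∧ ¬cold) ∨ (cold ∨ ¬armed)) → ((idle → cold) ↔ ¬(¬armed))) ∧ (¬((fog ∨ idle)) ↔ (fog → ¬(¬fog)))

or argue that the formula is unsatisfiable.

cold: False; armed: True; lock: False; fog: False; idle: False

  ((lock ∧ ¬cold) ∨ (cold ∨ ¬armed)) → ((idle → cold) ↔ ¬(¬armed)) = True
    (lock ∧ ¬cold) ∨ (cold ∨ ¬armed) = False
      lock ∧ ¬cold = False
        ¬cold = True
      cold ∨ ¬armed = False
        ¬armed = False
    (idle → cold) ↔ ¬(¬armed) = True
      idle → cold = True
      ¬(¬armed) = True
        ¬armed = False
  ¬((fog ∨ idle)) ↔ (fog → ¬(¬fog)) = True
    ¬((fog ∨ idle)) = True
      fog ∨ idle = False
    fog → ¬(¬fog) = True
      ¬(¬fog) = False
        ¬fog = True
Both conjuncts True, so the formula holds.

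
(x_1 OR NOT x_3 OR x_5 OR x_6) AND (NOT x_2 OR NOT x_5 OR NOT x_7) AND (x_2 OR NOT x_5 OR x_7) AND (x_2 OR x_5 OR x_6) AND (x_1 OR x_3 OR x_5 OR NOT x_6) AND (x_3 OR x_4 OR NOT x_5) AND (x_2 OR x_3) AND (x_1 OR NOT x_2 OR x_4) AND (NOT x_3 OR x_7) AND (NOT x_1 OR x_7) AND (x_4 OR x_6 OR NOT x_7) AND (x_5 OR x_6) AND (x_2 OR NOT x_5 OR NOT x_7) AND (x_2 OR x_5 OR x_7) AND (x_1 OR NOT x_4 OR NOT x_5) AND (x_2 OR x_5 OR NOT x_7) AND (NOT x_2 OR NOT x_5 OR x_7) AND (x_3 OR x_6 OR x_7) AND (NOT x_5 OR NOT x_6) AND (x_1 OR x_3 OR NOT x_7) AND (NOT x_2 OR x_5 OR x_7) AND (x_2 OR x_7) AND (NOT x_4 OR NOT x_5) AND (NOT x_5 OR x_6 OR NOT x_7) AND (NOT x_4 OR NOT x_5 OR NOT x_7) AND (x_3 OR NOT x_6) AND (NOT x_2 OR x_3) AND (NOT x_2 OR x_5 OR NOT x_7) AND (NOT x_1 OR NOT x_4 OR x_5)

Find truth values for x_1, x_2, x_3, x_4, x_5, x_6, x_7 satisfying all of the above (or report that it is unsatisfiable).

Case x_2 = True:
  (NOT x_2 OR x_3) forces x_3 = True.
  (NOT x_3 OR x_7) forces x_7 = True.
  (NOT x_2 OR NOT x_5 OR NOT x_7) forces x_5 = False.
  Clause (NOT x_2 OR x_5 OR NOT x_7) is falsified — contradiction.
Case x_2 = False:
  (x_2 OR x_3) forces x_3 = True.
  (NOT x_3 OR x_7) forces x_7 = True.
  (x_2 OR NOT x_5 OR NOT x_7) forces x_5 = False.
  Clause (x_2 OR x_5 OR NOT x_7) is falsified — contradiction.
Both cases fail, so the formula is unsatisfiable.

The formula is unsatisfiable.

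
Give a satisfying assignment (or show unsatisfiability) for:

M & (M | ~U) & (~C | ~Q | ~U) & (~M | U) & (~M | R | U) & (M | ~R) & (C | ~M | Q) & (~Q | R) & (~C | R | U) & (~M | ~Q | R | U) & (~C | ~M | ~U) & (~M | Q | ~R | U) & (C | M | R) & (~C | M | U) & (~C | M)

Unit clause (M) forces M = True.
In (~M | U) only U is left, so U = True.
In (~C | ~M | ~U) only ~C is left, so C = False.
In (C | ~M | Q) only Q is left, so Q = True.
In (~Q | R) only R is left, so R = True.
All clauses satisfied.

U=T, M=T, R=T, Q=T, C=F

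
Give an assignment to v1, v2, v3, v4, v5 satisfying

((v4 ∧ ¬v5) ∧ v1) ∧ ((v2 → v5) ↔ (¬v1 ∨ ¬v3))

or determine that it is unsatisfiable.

v1 = True, v2 = False, v3 = False, v4 = True, v5 = False

  (v4 ∧ ¬v5) ∧ v1 = True
    v4 ∧ ¬v5 = True
      ¬v5 = True
  (v2 → v5) ↔ (¬v1 ∨ ¬v3) = True
    v2 → v5 = True
    ¬v1 ∨ ¬v3 = True
      ¬v1 = False
      ¬v3 = True
Both conjuncts True, so the formula holds.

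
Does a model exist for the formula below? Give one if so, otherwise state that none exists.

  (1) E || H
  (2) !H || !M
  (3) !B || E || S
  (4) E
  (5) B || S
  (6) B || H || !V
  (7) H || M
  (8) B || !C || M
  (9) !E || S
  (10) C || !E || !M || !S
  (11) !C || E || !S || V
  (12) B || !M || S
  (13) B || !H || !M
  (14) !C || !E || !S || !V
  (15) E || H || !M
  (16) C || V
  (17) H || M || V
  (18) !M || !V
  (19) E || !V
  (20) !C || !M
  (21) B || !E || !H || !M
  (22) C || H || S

Unit clause (E) forces E = True.
In (!E || S) only S is left, so S = True.
Set H = True.
  then (!H || !M) forces M = False.
Set C = False.
  then (C || V) forces V = True.
Set B = False.
All clauses satisfied.

H: True; E: True; C: False; B: False; V: True; S: True; M: False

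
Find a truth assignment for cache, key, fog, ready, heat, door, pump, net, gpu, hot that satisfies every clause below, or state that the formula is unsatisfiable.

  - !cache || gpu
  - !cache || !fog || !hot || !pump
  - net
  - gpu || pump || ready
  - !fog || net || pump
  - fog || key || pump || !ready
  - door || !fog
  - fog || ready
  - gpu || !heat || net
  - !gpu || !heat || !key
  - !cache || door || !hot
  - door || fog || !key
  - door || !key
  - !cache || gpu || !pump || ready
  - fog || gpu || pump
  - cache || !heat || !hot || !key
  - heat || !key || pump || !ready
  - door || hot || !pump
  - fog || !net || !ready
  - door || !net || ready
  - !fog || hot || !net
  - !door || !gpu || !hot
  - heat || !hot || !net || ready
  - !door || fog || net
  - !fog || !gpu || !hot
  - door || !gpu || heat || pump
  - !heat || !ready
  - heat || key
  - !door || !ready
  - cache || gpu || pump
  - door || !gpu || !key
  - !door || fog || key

cache = False, key = False, fog = True, ready = False, heat = True, door = True, pump = True, net = True, gpu = False, hot = True

Unit clause (net) forces net = True.
Set cache = False.
Set key = False.
  then (heat || key) forces heat = True.
  then (!heat || !ready) forces ready = False.
  then (fog || ready) forces fog = True.
  then (door || !net || ready) forces door = True.
  then (!fog || hot || !net) forces hot = True.
  then (!door || !gpu || !hot) forces gpu = False.
  then (cache || gpu || pump) forces pump = True.
All clauses satisfied.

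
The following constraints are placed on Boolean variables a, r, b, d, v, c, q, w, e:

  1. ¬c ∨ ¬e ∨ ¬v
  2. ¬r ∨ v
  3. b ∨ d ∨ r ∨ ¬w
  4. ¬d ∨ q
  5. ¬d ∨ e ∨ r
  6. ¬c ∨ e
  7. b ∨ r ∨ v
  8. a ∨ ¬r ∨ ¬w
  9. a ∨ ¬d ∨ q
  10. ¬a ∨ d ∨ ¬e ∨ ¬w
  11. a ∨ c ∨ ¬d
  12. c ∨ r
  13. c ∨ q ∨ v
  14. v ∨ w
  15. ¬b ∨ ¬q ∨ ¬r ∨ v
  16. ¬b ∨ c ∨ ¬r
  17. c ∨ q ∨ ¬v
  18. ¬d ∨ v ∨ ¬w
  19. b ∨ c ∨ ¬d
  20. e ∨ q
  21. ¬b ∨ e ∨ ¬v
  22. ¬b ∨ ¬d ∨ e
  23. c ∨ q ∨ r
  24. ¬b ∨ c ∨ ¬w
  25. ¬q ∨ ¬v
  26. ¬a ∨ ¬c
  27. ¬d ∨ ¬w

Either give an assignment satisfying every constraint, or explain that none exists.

Set a = False.
Set r = False.
  then (c ∨ r) forces c = True.
  then (¬c ∨ e) forces e = True.
  then (¬c ∨ ¬e ∨ ¬v) forces v = False.
  then (b ∨ r ∨ v) forces b = True.
  then (v ∨ w) forces w = True.
  then (¬d ∨ v ∨ ¬w) forces d = False.
Set q = False.
All clauses satisfied.

a=F, r=F, b=T, d=F, v=F, c=T, q=F, w=T, e=T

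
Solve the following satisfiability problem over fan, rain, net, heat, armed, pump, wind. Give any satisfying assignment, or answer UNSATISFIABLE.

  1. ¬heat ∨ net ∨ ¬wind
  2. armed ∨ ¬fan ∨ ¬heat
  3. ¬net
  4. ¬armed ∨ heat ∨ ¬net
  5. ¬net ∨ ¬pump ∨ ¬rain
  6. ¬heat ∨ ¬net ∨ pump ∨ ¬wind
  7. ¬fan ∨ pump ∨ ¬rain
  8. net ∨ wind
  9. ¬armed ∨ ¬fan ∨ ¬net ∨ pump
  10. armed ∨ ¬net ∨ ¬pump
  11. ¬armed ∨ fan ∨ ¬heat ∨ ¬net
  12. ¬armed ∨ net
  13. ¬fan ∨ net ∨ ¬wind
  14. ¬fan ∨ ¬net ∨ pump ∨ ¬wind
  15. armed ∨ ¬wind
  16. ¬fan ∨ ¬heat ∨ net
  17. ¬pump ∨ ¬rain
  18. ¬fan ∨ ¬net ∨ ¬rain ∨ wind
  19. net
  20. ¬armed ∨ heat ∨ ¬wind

Unsatisfiable — no assignment works.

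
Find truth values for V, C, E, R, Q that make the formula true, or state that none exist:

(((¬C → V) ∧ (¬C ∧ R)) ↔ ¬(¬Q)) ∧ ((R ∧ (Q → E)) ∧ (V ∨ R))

V=T, C=F, E=T, R=T, Q=T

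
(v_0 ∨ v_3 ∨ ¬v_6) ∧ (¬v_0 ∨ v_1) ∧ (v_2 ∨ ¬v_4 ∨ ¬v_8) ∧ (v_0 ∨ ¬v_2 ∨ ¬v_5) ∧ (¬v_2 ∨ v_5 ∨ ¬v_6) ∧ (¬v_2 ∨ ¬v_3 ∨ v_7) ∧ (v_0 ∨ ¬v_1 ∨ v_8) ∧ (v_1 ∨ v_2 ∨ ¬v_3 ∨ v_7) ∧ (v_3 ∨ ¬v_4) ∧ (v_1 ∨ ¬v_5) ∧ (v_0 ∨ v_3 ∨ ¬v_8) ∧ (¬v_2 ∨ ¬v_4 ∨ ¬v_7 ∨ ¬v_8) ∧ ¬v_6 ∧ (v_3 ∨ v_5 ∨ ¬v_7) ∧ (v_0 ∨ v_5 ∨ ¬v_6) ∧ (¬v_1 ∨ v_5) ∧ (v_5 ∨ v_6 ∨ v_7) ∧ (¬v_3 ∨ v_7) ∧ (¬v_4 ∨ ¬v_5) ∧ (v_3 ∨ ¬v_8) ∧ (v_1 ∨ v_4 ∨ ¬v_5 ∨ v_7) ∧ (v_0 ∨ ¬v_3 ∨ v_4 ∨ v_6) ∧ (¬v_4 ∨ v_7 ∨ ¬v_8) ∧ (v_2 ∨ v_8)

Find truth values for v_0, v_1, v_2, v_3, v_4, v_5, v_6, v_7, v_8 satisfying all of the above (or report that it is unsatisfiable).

Unit clause (¬v_6) forces v_6 = False.
Set v_0 = True.
  then (¬v_0 ∨ v_1) forces v_1 = True.
  then (¬v_1 ∨ v_5) forces v_5 = True.
  then (¬v_4 ∨ ¬v_5) forces v_4 = False.
Set v_2 = True.
Set v_3 = True.
  then (¬v_2 ∨ ¬v_3 ∨ v_7) forces v_7 = True.
Set v_8 = False.
All clauses satisfied.

v_0=T, v_1=T, v_2=T, v_3=T, v_4=F, v_5=T, v_6=F, v_7=T, v_8=F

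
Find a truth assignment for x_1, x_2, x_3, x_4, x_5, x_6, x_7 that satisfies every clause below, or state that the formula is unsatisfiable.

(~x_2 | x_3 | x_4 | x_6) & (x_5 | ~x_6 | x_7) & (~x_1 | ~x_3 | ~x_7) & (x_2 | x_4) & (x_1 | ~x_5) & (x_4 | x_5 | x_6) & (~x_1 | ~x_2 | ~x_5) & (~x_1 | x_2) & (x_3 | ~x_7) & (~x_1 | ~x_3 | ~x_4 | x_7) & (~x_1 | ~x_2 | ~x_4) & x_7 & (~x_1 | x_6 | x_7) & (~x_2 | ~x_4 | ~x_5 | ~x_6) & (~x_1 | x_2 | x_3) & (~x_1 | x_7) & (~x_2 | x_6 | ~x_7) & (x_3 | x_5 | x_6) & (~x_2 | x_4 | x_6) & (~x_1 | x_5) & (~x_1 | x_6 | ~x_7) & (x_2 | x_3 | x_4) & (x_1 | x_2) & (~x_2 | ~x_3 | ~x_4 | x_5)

Unit clause (x_7) forces x_7 = True.
In (x_3 | ~x_7) only x_3 is left, so x_3 = True.
In (~x_1 | ~x_3 | ~x_7) only ~x_1 is left, so x_1 = False.
In (x_1 | ~x_5) only ~x_5 is left, so x_5 = False.
In (x_1 | x_2) only x_2 is left, so x_2 = True.
In (~x_2 | ~x_3 | ~x_4 | x_5) only ~x_4 is left, so x_4 = False.
In (x_4 | x_5 | x_6) only x_6 is left, so x_6 = True.
All clauses satisfied.

x_1 = False, x_2 = True, x_3 = True, x_4 = False, x_5 = False, x_6 = True, x_7 = True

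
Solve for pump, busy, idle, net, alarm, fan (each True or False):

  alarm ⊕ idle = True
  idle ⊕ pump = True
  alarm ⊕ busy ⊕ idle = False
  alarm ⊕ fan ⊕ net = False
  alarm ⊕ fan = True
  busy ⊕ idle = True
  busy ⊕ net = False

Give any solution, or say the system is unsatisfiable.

pump=T, busy=T, idle=F, net=T, alarm=T, fan=F

alarm ⊕ idle = T ⊕ F = True ✓
idle ⊕ pump = F ⊕ T = True ✓
alarm ⊕ busy ⊕ idle = T ⊕ T ⊕ F = False ✓
alarm ⊕ fan ⊕ net = T ⊕ F ⊕ T = False ✓
alarm ⊕ fan = T ⊕ F = True ✓
busy ⊕ idle = T ⊕ F = True ✓
busy ⊕ net = T ⊕ T = False ✓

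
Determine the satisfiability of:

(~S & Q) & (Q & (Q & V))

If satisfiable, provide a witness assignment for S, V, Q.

S = False, V = True, Q = True

  ~S & Q = True
    ~S = True
  Q & (Q & V) = True
    Q & V = True
Both conjuncts True, so the formula holds.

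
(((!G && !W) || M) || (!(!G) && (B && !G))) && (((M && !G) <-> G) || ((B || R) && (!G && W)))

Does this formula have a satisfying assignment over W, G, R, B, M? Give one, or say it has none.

W = False; G = False; R = True; B = False; M = False

  ((!G && !W) || M) || (!(!G) && (B && !G)) = True
    (!G && !W) || M = True
      !G && !W = True
        !G = True
        !W = True
    !(!G) && (B && !G) = False
      !(!G) = False
        !G = True
      B && !G = False
        !G = True
  ((M && !G) <-> G) || ((B || R) && (!G && W)) = True
    (M && !G) <-> G = True
      M && !G = False
        !G = True
    (B || R) && (!G && W) = False
      B || R = True
      !G && W = False
        !G = True
Both conjuncts True, so the formula holds.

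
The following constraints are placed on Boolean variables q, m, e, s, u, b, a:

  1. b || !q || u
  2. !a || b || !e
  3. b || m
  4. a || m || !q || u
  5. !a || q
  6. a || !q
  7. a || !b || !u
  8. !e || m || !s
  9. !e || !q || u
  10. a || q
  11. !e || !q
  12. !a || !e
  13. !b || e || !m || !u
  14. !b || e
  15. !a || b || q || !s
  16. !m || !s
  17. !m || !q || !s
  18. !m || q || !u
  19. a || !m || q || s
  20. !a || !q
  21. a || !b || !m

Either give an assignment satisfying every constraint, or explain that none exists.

No satisfying assignment exists.

Case q = True:
  (a || !q) forces a = True.
  Clause (!a || !q) is falsified — contradiction.
Case q = False:
  (!a || q) forces a = False.
  Clause (a || q) is falsified — contradiction.
Both cases fail, so the formula is unsatisfiable.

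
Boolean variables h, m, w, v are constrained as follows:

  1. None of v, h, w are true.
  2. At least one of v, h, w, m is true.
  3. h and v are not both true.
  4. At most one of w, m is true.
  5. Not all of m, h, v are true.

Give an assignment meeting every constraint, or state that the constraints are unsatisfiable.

h: False, m: True, w: False, v: False

  (1) {v, h, w}: 0 true — none ✓
  (2) {v, h, w, m}: 1 true — at least one ✓
  (3) h=F, v=F — not both ✓
  (4) {w, m}: 1 true — at most one ✓
  (5) {m, h, v}: 1/3 true — not all ✓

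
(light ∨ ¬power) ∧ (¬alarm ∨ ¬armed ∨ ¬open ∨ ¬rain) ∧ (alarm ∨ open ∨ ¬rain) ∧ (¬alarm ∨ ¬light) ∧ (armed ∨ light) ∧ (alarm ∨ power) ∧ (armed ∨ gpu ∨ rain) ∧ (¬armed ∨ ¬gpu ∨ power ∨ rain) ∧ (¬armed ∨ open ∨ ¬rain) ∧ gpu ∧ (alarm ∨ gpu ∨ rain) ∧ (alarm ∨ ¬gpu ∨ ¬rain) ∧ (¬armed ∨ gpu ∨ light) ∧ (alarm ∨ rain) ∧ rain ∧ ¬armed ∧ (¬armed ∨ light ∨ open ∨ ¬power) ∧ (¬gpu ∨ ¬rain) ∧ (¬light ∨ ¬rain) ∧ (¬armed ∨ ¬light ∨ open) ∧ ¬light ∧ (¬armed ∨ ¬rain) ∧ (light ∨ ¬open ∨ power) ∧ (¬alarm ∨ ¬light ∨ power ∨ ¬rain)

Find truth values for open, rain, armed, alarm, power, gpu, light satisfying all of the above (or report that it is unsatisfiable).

Case rain = True:
  (gpu) forces gpu = True.
  Clause (¬gpu ∨ ¬rain) is falsified — contradiction.
Case rain = False:
  Clause (rain) is falsified — contradiction.
Both cases fail, so the formula is unsatisfiable.

No satisfying assignment exists.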